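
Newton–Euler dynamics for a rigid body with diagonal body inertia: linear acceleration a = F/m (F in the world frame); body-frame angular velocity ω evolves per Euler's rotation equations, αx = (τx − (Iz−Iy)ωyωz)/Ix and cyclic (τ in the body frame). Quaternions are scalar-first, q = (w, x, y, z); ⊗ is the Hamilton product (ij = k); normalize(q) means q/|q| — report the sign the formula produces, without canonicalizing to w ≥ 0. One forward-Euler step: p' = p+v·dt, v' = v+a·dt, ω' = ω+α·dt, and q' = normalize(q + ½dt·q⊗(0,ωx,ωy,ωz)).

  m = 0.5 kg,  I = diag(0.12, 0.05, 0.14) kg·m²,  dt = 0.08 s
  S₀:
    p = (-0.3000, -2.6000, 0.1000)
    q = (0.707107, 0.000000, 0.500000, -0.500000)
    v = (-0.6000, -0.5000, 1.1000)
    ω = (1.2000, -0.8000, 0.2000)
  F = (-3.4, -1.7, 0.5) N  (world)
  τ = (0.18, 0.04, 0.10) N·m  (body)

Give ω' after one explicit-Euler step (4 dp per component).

(τ − ω×Iω)/I = (1.6200, 0.8960, 0.2343)
ω' = ω + α·dt = (1.3296, -0.7283, 0.2187)

ω' = (1.3296, -0.7283, 0.2187)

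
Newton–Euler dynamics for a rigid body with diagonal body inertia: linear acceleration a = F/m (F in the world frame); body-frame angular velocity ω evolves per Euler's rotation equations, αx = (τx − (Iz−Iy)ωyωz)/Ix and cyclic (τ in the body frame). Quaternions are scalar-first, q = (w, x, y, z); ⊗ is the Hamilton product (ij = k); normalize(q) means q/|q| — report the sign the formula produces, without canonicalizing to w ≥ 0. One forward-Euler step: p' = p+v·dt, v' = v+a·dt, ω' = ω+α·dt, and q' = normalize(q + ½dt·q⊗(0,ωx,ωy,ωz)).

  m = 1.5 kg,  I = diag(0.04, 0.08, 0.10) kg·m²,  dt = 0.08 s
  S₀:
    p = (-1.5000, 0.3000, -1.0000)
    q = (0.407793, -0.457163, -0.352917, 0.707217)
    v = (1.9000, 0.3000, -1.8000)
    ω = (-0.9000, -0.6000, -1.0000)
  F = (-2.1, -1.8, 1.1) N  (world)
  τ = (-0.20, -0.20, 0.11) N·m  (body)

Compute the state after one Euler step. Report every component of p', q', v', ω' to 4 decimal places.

gyro term ω×Iω = (0.0120, -0.0540, 0.0216)
angular accel α = (-5.3000, -1.8250, 0.8840)
ω + α·dt = (-1.3240, -0.7460, -0.9293)
q⊗(0,ω) = (0.0840201, 0.4102335, -1.3383341, -0.4511205)
q' = normalize(q + ½dt·q⊗(0,ω)) = (0.4104, -0.4400, -0.4057, 0.6880)
a = F/m = (-1.4000, -1.2000, 0.7333)
p + v·dt = (-1.3480, 0.3240, -1.1440)
v' = v + a·dt = (1.7880, 0.2040, -1.7413)

p' = (-1.3480, 0.3240, -1.1440)
q' = (0.4104, -0.4400, -0.4057, 0.6880)
v' = (1.7880, 0.2040, -1.7413)
ω' = (-1.3240, -0.7460, -0.9293)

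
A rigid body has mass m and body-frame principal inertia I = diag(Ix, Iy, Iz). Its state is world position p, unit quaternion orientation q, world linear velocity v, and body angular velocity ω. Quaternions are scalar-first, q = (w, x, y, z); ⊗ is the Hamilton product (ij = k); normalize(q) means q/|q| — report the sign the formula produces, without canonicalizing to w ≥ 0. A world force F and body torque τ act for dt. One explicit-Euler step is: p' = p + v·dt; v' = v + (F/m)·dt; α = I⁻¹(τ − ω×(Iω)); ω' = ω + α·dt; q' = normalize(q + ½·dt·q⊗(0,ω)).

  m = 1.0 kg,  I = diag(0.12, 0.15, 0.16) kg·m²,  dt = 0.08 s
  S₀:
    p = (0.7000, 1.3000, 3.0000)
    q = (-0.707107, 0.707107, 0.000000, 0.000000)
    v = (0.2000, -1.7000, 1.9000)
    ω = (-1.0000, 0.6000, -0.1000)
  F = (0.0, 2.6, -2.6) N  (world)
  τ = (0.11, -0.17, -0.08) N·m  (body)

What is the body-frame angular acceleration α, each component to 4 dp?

ω×(Iω) gyroscopic = (-0.0006, -0.0040, -0.0180)
angular accel α = (0.9217, -1.1067, -0.3875)

α = (0.9217, -1.1067, -0.3875)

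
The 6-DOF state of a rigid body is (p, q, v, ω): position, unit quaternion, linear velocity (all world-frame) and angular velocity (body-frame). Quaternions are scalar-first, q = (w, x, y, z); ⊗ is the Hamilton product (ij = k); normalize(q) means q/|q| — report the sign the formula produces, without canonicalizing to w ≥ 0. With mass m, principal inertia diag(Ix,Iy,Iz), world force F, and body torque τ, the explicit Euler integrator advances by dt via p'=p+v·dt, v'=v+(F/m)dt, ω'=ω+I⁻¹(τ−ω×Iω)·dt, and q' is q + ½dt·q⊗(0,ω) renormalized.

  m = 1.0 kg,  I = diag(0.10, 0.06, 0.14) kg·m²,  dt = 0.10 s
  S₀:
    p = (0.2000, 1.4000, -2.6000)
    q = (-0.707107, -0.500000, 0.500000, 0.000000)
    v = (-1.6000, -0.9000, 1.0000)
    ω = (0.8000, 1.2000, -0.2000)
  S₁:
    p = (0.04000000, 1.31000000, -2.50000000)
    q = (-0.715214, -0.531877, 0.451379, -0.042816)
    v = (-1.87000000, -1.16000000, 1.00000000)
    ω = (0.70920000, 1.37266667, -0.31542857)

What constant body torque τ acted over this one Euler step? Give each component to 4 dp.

τ = (-0.1100, 0.1100, -0.2000)

ω₁ − ω₀ = (-0.09080000, 0.17266667, -0.11542857)
applied torque τ = (-0.1100, 0.1100, -0.2000)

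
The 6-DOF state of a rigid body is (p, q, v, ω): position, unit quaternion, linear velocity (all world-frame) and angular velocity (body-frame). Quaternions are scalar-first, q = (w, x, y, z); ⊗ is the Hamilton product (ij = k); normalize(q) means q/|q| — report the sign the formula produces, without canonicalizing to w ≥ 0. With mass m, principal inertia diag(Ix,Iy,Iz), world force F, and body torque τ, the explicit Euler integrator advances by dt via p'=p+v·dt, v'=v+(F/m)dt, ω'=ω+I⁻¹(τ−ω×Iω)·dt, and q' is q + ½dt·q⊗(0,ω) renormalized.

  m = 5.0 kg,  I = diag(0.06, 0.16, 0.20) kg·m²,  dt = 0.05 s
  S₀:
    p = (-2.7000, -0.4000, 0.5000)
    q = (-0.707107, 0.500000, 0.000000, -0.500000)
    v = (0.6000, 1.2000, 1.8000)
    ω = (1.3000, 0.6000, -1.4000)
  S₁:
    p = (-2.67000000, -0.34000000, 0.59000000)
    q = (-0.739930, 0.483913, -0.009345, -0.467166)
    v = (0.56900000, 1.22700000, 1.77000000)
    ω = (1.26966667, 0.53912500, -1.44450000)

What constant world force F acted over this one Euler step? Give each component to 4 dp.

Δv = v₁−v₀ = (-0.03100000, 0.02700000, -0.03000000)
applied force F = (-3.1000, 2.7000, -3.0000)

F = (-3.1000, 2.7000, -3.0000)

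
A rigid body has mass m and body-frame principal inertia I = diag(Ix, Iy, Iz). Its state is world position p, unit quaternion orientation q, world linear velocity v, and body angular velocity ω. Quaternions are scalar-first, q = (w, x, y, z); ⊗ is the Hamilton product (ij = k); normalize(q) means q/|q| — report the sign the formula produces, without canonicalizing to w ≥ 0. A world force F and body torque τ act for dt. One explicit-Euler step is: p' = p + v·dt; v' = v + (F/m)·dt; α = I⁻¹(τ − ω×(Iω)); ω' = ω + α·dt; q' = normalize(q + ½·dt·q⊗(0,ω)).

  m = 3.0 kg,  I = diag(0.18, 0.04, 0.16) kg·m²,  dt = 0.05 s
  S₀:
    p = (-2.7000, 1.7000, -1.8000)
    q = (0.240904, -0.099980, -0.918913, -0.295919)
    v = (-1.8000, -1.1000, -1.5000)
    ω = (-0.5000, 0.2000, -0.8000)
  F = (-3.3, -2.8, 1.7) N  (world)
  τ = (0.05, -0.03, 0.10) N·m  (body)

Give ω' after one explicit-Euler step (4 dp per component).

ω' = (-0.4808, 0.1525, -0.7731)

gyro term ω×Iω = (-0.0192, 0.0080, 0.0140)
(τ − ω×Iω)/I = (0.3844, -0.9500, 0.5375)
ω + α·dt = (-0.4808, 0.1525, -0.7731)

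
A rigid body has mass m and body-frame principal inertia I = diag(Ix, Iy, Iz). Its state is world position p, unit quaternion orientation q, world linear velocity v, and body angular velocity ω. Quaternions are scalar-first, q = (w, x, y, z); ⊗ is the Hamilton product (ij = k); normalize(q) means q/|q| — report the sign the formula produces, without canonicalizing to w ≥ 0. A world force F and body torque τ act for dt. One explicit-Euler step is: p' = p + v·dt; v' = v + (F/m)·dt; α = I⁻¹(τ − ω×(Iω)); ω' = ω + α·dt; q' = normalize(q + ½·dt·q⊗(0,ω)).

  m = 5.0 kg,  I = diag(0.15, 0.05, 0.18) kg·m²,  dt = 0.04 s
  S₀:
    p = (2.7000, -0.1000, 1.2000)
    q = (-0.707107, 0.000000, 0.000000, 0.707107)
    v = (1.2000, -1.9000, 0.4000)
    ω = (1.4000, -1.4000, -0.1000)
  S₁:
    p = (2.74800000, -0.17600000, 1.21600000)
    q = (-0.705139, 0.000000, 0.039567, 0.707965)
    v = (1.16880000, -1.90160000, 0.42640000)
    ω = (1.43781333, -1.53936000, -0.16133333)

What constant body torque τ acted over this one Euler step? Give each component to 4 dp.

ω₁ − ω₀ = (0.03781333, -0.13936000, -0.06133333)
τ = I·(Δω/dt) + ω₀×(Iω₀) = (0.1600, -0.1700, -0.0800)

τ = (0.1600, -0.1700, -0.0800)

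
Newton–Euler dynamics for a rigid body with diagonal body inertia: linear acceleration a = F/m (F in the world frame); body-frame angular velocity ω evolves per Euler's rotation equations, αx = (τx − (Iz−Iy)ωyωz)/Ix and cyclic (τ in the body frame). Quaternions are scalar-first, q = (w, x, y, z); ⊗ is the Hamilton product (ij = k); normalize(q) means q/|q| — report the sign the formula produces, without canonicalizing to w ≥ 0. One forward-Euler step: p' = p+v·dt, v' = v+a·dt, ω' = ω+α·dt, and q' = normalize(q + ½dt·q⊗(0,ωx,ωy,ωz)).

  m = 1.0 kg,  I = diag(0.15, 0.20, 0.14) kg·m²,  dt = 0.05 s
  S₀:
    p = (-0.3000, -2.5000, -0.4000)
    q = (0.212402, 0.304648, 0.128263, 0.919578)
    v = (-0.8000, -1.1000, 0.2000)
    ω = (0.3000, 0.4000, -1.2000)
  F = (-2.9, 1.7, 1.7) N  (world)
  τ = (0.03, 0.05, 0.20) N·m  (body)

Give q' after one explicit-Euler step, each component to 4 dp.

q⊗(0,ω) = (0.9607940, -0.4580262, 0.7264118, -0.1715021)
q' = normalize(q + ½dt·q⊗(0,ω)) = (0.2363, 0.2930, 0.1463, 0.9148)

q' = (0.2363, 0.2930, 0.1463, 0.9148)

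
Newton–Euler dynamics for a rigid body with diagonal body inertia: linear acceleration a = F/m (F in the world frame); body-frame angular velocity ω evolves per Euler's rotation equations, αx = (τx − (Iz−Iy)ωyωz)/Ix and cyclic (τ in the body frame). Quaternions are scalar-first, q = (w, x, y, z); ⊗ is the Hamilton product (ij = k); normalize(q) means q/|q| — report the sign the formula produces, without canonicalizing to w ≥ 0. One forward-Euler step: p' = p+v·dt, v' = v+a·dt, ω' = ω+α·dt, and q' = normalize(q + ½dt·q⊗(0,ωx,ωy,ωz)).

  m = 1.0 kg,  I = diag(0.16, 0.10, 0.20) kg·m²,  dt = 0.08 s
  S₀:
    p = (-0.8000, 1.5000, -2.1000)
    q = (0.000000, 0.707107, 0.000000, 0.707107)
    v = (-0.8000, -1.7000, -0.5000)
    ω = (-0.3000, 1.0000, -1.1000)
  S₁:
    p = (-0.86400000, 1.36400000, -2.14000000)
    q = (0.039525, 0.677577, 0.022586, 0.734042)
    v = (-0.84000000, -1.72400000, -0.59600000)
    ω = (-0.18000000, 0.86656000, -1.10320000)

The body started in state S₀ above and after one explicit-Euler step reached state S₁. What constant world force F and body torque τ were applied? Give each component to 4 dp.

F = (-0.5000, -0.3000, -1.2000)
τ = (0.1300, -0.1800, 0.0100)

rate change Δω = (0.12000000, -0.13344000, -0.00320000)
ω₀×(Iω₀) = (-0.1100, -0.0132, 0.0180)
applied torque τ = (0.1300, -0.1800, 0.0100)
Δv = v₁−v₀ = (-0.04000000, -0.02400000, -0.09600000)
applied force F = (-0.5000, -0.3000, -1.2000)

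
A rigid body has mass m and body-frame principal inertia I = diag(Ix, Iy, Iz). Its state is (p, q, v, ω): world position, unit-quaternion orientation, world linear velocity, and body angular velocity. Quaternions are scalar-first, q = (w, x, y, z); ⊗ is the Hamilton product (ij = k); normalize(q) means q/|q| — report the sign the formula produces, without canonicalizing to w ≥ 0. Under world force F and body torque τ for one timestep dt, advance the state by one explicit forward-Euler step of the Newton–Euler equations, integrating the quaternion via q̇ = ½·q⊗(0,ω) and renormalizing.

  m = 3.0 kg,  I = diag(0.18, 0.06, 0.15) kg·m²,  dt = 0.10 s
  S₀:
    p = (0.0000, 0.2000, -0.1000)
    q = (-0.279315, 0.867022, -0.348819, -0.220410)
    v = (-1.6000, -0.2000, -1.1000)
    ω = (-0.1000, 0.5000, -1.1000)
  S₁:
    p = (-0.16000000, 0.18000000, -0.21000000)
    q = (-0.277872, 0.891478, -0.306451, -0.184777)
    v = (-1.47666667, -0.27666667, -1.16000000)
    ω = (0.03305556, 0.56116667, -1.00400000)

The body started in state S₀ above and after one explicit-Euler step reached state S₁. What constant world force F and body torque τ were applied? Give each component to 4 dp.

Δω = ω₁−ω₀ = (0.13305556, 0.06116667, 0.09600000)
I·α + gyro = (0.1900, 0.0400, 0.1500)
Δv = v₁−v₀ = (0.12333333, -0.07666667, -0.06000000)
m·(v₁−v₀)/dt = (3.7000, -2.3000, -1.8000)

F = (3.7000, -2.3000, -1.8000)
τ = (0.1900, 0.0400, 0.1500)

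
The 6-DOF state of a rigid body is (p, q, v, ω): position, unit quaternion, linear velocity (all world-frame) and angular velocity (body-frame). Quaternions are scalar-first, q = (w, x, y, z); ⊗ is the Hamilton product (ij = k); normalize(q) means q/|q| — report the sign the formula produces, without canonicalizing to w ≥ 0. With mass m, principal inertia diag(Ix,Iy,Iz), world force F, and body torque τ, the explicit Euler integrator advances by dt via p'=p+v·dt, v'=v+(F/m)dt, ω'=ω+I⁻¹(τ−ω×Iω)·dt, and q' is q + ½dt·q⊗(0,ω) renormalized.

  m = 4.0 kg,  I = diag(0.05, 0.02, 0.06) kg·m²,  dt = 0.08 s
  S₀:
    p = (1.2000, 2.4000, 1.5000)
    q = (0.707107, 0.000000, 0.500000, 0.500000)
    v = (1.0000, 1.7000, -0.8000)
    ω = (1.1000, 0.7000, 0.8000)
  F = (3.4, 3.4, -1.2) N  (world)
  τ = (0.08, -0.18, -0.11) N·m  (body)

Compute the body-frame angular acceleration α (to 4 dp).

precession coupling ω×(Iω) = (0.0224, -0.0088, -0.0231)
(τ − ω×Iω)/I = (1.1520, -8.5600, -1.4483)

α = (1.1520, -8.5600, -1.4483)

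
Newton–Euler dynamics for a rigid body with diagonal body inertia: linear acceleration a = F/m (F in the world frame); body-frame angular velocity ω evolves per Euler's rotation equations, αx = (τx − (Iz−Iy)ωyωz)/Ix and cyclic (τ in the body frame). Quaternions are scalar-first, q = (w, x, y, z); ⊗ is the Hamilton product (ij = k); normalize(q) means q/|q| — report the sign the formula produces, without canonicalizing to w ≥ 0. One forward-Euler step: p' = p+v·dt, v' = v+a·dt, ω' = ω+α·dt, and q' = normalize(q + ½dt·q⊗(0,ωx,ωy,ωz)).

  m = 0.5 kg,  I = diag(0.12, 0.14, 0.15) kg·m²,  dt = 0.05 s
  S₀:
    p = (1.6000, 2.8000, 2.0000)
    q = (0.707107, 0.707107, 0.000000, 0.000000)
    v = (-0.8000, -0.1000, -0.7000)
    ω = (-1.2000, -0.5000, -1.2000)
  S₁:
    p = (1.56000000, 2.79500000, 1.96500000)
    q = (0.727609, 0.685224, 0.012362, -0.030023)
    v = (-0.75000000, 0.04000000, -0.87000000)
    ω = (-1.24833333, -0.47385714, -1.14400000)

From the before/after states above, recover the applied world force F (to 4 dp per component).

F = (0.5000, 1.4000, -1.7000)

v₁ − v₀ = (0.05000000, 0.14000000, -0.17000000)
F = m·Δv/dt = (0.5000, 1.4000, -1.7000)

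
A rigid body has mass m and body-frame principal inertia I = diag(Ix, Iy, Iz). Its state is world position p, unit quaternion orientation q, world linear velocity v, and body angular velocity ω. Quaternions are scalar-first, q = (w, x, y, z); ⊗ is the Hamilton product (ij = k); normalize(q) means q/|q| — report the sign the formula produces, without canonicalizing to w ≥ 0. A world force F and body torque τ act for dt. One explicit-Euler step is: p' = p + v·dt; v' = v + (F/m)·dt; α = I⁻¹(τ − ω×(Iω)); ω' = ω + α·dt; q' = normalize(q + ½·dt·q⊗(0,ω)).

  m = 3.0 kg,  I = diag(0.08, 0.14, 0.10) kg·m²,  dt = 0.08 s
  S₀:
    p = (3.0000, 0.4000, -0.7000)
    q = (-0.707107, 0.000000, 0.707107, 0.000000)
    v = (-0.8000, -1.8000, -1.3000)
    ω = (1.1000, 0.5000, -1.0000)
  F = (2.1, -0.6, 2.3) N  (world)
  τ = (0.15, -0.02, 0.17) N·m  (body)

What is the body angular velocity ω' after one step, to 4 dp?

ω' = (1.2300, 0.4760, -0.8904)

(τ − ω×Iω)/I = (1.6250, -0.3000, 1.3700)
new body rate ω' = (1.2300, 0.4760, -0.8904)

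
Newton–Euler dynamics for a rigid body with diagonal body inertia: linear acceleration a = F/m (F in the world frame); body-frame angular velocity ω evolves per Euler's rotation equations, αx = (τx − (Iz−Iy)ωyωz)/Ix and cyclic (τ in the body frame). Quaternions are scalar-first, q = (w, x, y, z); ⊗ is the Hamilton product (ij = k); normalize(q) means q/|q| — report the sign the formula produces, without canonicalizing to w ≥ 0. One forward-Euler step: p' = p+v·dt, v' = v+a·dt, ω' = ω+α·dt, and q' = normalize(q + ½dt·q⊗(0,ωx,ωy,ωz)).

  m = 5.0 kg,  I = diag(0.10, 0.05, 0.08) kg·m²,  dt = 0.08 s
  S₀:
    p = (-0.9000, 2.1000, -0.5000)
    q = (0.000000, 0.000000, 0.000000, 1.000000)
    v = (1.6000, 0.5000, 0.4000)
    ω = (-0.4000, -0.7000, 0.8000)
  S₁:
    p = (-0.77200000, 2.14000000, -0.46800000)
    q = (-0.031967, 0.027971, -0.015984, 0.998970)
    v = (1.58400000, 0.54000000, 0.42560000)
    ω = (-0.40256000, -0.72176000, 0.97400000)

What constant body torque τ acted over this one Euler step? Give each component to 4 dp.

τ = (-0.0200, -0.0200, 0.1600)

ω₁ − ω₀ = (-0.00256000, -0.02176000, 0.17400000)
I·α + gyro = (-0.0200, -0.0200, 0.1600)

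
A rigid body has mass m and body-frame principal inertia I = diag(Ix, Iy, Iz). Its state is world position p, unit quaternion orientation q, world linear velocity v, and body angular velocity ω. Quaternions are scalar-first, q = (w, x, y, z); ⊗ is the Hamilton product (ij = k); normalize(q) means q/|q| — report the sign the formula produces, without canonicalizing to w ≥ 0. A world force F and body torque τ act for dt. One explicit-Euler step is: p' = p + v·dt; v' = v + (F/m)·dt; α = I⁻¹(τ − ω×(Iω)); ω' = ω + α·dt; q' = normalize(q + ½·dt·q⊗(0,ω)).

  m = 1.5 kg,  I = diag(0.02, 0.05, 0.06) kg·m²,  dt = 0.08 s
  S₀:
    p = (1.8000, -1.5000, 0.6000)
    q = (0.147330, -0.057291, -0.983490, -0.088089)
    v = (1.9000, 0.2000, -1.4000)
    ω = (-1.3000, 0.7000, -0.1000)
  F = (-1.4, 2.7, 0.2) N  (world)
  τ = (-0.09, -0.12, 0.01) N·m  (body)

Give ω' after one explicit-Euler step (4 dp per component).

ω' = (-1.6572, 0.5163, -0.0503)

angular accel α = (-4.4650, -2.2960, 0.6217)
new body rate ω' = (-1.6572, 0.5163, -0.0503)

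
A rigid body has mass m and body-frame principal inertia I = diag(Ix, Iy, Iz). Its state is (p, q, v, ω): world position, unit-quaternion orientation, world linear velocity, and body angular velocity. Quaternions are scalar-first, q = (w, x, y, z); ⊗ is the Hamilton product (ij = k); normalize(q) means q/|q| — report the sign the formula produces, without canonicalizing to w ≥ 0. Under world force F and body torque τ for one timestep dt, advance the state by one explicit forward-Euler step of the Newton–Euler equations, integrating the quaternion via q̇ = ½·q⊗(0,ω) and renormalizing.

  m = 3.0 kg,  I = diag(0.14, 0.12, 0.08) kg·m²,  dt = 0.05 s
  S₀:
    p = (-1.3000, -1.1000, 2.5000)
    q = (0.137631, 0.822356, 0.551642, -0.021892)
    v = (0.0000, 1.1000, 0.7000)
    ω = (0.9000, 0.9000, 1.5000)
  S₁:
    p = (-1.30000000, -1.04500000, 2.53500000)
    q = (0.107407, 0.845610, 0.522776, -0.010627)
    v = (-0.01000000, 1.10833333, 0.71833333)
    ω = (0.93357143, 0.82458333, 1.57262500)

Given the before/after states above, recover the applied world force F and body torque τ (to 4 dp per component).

Δω = ω₁−ω₀ = (0.03357143, -0.07541667, 0.07262500)
precession coupling = (-0.0540, 0.0810, -0.0162)
τ = I·(Δω/dt) + ω₀×(Iω₀) = (0.0400, -0.1000, 0.1000)
Δv = v₁−v₀ = (-0.01000000, 0.00833333, 0.01833333)
m·(v₁−v₀)/dt = (-0.6000, 0.5000, 1.1000)

F = (-0.6000, 0.5000, 1.1000)
τ = (0.0400, -0.1000, 0.1000)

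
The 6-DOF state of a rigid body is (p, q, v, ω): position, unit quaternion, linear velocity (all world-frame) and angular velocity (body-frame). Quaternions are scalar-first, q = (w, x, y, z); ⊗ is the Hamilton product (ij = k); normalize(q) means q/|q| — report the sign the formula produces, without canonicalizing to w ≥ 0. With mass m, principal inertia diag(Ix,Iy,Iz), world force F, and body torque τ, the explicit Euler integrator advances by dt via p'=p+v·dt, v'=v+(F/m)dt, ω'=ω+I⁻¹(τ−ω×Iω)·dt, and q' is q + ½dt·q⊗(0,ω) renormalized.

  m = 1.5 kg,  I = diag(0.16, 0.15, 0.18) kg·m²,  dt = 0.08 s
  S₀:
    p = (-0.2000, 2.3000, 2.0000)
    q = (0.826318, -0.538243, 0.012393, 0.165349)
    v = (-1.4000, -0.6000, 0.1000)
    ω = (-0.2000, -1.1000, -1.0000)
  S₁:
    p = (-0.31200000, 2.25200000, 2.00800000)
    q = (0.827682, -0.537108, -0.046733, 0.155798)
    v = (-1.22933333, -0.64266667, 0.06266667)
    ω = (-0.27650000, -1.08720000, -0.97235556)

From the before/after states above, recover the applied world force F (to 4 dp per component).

velocity change Δv = (0.17066667, -0.04266667, -0.03733333)
F = m·Δv/dt = (3.2000, -0.8000, -0.7000)

F = (3.2000, -0.8000, -0.7000)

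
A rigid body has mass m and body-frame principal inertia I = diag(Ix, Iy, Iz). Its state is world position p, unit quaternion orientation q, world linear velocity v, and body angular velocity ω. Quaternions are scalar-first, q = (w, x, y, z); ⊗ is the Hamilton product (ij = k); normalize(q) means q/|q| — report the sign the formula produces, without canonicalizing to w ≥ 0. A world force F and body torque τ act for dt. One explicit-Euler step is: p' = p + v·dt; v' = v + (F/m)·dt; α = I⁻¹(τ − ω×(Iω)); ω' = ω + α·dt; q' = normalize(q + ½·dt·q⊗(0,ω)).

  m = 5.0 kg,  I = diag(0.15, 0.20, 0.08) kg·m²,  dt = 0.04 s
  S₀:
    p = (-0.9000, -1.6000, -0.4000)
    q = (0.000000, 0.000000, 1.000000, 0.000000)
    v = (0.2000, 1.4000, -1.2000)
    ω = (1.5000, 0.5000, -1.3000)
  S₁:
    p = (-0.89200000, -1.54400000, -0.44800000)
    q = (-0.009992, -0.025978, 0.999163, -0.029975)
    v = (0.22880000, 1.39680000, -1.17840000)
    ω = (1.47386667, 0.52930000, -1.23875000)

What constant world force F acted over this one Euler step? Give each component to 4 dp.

velocity change Δv = (0.02880000, -0.00320000, 0.02160000)
applied force F = (3.6000, -0.4000, 2.7000)

F = (3.6000, -0.4000, 2.7000)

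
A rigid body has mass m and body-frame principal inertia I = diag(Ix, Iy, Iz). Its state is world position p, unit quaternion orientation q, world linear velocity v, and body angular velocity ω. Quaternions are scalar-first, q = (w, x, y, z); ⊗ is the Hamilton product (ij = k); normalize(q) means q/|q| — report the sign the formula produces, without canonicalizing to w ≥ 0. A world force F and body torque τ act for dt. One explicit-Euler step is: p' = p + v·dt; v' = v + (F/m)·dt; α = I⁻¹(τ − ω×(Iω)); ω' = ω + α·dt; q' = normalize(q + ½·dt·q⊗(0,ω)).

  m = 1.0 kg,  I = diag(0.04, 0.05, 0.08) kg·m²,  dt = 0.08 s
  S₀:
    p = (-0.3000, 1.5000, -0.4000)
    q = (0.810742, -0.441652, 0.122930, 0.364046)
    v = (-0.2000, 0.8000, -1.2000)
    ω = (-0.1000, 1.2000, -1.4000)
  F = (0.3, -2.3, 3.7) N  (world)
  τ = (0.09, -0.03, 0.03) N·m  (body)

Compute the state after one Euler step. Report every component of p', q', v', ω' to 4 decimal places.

(τ − ω×Iω)/I = (3.5100, -0.4880, 0.3900)
ω' = ω + α·dt = (0.1808, 1.1610, -1.3688)
Hamilton product q⊗(0,ω) = (0.3179832, -0.6900314, 0.3181730, -1.6527282)
updated quaternion q' = (0.8212, -0.4680, 0.1353, 0.2971)
a = F/m = (0.3000, -2.3000, 3.7000)
p' = p + v·dt = (-0.3160, 1.5640, -0.4960)
v' = v + a·dt = (-0.1760, 0.6160, -0.9040)

p' = (-0.3160, 1.5640, -0.4960)
q' = (0.8212, -0.4680, 0.1353, 0.2971)
v' = (-0.1760, 0.6160, -0.9040)
ω' = (0.1808, 1.1610, -1.3688)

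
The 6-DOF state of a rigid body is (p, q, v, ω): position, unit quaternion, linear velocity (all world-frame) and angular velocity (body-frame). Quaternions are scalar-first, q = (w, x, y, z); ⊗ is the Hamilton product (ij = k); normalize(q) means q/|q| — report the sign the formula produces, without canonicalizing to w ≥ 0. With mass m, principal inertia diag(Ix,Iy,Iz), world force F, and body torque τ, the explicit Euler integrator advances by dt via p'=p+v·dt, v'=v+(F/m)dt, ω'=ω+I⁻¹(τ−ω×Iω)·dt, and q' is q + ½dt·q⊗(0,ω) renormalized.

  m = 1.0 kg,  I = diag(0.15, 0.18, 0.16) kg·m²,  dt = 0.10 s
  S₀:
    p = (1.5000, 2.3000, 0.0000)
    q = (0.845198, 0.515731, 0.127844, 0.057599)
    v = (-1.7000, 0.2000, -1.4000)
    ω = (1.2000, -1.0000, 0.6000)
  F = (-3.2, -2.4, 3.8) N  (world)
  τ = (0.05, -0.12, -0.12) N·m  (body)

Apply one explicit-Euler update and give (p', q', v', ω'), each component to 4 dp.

p' = (1.3300, 2.3200, -0.1400)
q' = (0.8161, 0.5712, 0.0733, 0.0493)
v' = (-2.0200, -0.0400, -1.0200)
ω' = (1.2253, -1.0627, 0.5475)

a = (-3.2000, -2.4000, 3.8000)
p' = p + v·dt = (1.3300, 2.3200, -0.1400)
new velocity v' = (-2.0200, -0.0400, -1.0200)
α = I⁻¹(τ − ω×Iω) = (0.2533, -0.6267, -0.5250)
ω' = ω + α·dt = (1.2253, -1.0627, 0.5475)
2q̇ = q⊗(0,ω) = (-0.5255926, 1.1485430, -1.0855178, -0.1620250)
q' = normalize(q + ½dt·q⊗(0,ω)) = (0.8161, 0.5712, 0.0733, 0.0493)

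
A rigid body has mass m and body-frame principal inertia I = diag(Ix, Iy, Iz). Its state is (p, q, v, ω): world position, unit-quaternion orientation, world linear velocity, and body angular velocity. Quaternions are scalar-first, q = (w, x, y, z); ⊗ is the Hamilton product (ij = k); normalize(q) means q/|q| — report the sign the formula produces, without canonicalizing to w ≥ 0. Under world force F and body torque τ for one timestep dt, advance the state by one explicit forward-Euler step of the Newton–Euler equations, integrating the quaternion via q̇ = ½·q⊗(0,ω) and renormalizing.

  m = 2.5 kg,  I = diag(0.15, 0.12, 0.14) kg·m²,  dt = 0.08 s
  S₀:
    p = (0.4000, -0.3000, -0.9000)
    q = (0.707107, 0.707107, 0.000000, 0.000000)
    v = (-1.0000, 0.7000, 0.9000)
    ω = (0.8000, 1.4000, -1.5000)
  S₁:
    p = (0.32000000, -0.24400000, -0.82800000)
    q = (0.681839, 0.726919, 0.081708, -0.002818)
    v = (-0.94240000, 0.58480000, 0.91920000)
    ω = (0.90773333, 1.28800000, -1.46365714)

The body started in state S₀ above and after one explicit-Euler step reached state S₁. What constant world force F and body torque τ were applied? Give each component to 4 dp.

v₁ − v₀ = (0.05760000, -0.11520000, 0.01920000)
F = m·Δv/dt = (1.8000, -3.6000, 0.6000)
ω₁ − ω₀ = (0.10773333, -0.11200000, 0.03634286)
ω₀×(Iω₀) = (-0.0420, -0.0120, -0.0336)
applied torque τ = (0.1600, -0.1800, 0.0300)

F = (1.8000, -3.6000, 0.6000)
τ = (0.1600, -0.1800, 0.0300)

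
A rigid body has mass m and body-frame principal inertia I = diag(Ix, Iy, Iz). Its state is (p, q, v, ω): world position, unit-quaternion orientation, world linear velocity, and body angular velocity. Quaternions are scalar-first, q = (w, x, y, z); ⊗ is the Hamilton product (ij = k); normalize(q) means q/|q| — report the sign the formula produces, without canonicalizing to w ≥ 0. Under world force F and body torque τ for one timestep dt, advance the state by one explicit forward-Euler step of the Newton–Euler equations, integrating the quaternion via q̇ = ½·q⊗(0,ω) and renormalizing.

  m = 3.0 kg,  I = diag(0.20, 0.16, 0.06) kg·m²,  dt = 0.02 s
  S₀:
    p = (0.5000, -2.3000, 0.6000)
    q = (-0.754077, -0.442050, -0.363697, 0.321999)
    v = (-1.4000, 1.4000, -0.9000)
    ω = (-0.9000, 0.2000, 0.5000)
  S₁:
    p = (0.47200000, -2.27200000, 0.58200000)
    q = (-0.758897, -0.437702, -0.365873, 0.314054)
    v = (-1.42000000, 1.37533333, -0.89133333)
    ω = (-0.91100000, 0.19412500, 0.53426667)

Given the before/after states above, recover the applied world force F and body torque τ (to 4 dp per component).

velocity change Δv = (-0.02000000, -0.02466667, 0.00866667)
m·(v₁−v₀)/dt = (-3.0000, -3.7000, 1.3000)
ω₁ − ω₀ = (-0.01100000, -0.00587500, 0.03426667)
precession coupling = (-0.0100, -0.0630, 0.0072)
I·α + gyro = (-0.1200, -0.1100, 0.1100)

F = (-3.0000, -3.7000, 1.3000)
τ = (-0.1200, -0.1100, 0.1100)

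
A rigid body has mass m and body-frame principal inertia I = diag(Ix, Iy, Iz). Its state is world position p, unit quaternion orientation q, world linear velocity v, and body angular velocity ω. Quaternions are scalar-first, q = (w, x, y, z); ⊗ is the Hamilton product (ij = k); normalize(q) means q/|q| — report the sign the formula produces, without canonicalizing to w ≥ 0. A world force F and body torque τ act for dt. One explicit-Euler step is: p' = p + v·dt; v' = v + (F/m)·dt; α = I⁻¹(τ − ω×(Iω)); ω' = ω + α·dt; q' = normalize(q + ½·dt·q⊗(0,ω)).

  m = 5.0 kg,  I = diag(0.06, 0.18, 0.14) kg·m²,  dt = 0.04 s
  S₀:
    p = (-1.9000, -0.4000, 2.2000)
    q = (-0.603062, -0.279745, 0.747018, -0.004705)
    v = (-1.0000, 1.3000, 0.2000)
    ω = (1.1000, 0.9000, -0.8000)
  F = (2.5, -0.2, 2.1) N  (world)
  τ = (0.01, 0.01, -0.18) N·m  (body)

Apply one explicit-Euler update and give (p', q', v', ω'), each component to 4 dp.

new position p' = (-1.9400, -0.3480, 2.2080)
v' = v + a·dt = (-0.9800, 1.2984, 0.2168)
(τ − ω×Iω)/I = (-0.3133, -0.3356, -2.1343)
ω' = ω + α·dt = (1.0875, 0.8866, -0.8854)
2q̇ = q⊗(0,ω) = (-0.3683607, -1.2567481, -0.7717273, -0.5910407)
q + ½dt·q⊗(0,ω), renormalized = (-0.6101, -0.3047, 0.7312, -0.0165)

p' = (-1.9400, -0.3480, 2.2080)
q' = (-0.6101, -0.3047, 0.7312, -0.0165)
v' = (-0.9800, 1.2984, 0.2168)
ω' = (1.0875, 0.8866, -0.8854)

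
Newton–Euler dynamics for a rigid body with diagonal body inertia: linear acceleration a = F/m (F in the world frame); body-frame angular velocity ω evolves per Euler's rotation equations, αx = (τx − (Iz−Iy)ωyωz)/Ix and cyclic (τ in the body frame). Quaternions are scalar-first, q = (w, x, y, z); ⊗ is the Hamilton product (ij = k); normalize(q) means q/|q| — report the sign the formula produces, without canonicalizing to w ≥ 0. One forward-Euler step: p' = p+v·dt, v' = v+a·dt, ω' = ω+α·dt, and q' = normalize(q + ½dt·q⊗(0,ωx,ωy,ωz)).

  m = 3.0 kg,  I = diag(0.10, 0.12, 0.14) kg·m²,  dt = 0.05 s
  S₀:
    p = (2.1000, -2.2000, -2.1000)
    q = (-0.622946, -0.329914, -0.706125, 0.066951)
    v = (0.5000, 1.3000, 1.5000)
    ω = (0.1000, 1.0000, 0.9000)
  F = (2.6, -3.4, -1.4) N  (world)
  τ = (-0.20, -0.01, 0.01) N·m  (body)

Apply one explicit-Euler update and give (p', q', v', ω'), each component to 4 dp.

a = (0.8667, -1.1333, -0.4667)
p + v·dt = (2.1250, -2.1350, -2.0250)
v + (F/m)dt = (0.5433, 1.2433, 1.4767)
ω×(Iω) gyroscopic = (0.0180, -0.0036, 0.0020)
angular accel α = (-2.1800, -0.0533, 0.0571)
new body rate ω' = (-0.0090, 0.9973, 0.9029)
q⊗(0,ω) = (0.6788605, -0.7647581, -0.3193283, -0.8199529)
q + ½dt·q⊗(0,ω), renormalized = (-0.6056, -0.3488, -0.7137, 0.0464)

p' = (2.1250, -2.1350, -2.0250)
q' = (-0.6056, -0.3488, -0.7137, 0.0464)
v' = (0.5433, 1.2433, 1.4767)
ω' = (-0.0090, 0.9973, 0.9029)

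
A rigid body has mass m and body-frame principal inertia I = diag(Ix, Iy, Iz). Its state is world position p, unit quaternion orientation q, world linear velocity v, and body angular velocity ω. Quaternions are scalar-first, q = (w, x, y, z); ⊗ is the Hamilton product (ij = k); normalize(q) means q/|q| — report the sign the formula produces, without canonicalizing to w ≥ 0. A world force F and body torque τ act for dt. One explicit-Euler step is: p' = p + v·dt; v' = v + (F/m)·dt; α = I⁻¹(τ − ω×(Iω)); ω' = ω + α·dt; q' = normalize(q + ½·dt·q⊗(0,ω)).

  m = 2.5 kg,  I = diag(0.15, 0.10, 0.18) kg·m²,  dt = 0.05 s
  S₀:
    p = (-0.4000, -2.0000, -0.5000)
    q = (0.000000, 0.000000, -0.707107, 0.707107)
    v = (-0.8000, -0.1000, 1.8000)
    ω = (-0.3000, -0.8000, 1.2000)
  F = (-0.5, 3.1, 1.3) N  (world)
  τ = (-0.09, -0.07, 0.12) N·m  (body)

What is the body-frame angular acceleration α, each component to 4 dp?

ω×(Iω) gyroscopic = (-0.0768, 0.0108, -0.0120)
(τ − ω×Iω)/I = (-0.0880, -0.8080, 0.7333)

α = (-0.0880, -0.8080, 0.7333)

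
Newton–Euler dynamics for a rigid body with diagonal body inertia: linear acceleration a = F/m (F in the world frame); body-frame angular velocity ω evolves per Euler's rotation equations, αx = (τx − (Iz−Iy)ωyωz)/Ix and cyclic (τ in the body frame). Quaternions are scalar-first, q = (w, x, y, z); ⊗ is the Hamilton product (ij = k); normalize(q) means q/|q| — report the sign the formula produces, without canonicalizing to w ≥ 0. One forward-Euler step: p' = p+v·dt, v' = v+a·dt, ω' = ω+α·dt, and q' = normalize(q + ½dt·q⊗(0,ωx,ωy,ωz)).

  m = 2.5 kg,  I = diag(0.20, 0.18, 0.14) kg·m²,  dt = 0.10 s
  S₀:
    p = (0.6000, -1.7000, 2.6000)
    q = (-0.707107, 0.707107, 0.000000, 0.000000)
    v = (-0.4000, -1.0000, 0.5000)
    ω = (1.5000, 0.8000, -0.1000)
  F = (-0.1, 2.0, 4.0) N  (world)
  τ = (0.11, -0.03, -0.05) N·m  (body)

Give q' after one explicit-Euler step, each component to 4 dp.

q' = (-0.7574, 0.6517, -0.0247, 0.0317)

Hamilton product q⊗(0,ω) = (-1.0606605, -1.0606605, -0.4949749, 0.6363963)
q' = normalize(q + ½dt·q⊗(0,ω)) = (-0.7574, 0.6517, -0.0247, 0.0317)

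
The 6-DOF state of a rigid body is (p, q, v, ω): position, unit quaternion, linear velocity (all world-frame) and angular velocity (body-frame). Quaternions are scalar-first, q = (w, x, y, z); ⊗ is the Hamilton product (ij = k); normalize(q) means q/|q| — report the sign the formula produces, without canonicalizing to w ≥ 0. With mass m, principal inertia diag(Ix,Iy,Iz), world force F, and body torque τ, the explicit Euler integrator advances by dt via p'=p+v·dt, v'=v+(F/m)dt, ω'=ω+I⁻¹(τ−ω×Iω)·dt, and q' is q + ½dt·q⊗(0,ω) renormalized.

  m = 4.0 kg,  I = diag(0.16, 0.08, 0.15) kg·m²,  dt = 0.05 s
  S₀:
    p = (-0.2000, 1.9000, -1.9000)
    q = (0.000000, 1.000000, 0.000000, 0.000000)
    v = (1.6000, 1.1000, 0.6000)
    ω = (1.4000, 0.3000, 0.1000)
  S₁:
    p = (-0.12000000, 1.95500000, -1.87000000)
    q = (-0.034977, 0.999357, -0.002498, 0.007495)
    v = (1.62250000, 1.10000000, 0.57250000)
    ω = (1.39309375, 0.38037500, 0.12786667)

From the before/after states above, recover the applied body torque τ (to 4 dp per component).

rate change Δω = (-0.00690625, 0.08037500, 0.02786667)
precession coupling = (0.0021, 0.0014, -0.0336)
I·α + gyro = (-0.0200, 0.1300, 0.0500)

τ = (-0.0200, 0.1300, 0.0500)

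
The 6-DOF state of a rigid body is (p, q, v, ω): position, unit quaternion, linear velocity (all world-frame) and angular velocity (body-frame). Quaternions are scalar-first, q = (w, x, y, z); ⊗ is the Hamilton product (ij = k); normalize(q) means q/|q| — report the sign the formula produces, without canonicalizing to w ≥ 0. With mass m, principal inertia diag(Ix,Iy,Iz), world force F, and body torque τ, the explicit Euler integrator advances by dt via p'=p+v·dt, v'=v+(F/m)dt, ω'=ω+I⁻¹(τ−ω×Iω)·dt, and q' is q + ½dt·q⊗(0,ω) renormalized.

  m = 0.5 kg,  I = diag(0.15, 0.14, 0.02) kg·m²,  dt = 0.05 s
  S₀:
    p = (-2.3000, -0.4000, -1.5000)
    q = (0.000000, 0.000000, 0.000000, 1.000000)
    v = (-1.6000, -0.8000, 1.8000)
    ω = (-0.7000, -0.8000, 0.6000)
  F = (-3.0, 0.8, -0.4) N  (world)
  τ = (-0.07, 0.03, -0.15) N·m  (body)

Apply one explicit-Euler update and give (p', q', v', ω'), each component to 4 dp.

p' = (-2.3800, -0.4400, -1.4100)
q' = (-0.0150, 0.0200, -0.0175, 0.9995)
v' = (-1.9000, -0.7200, 1.7600)
ω' = (-0.7425, -0.7698, 0.2390)

p' = p + v·dt = (-2.3800, -0.4400, -1.4100)
v' = v + a·dt = (-1.9000, -0.7200, 1.7600)
ω×(Iω) gyroscopic = (0.0576, -0.0546, -0.0056)
angular accel α = (-0.8507, 0.6043, -7.2200)
new body rate ω' = (-0.7425, -0.7698, 0.2390)
q⊗(0,ω) = (-0.6000000, 0.8000000, -0.7000000, 0.0000000)
updated quaternion q' = (-0.0150, 0.0200, -0.0175, 0.9995)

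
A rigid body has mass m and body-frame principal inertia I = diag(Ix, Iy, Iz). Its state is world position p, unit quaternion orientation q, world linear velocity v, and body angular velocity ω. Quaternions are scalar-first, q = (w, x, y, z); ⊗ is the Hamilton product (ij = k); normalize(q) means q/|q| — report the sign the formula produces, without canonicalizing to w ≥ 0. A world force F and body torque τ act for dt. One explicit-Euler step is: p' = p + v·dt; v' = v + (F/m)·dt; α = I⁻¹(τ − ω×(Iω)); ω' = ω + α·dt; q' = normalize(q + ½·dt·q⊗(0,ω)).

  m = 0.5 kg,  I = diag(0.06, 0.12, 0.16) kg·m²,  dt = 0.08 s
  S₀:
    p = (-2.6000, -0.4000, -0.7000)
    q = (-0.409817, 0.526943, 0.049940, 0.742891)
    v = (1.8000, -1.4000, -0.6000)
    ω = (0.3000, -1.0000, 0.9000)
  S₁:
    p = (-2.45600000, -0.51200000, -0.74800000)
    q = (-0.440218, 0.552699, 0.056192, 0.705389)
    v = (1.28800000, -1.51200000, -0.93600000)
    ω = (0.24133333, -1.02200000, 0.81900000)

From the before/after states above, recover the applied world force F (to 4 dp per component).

v₁ − v₀ = (-0.51200000, -0.11200000, -0.33600000)
F = m·Δv/dt = (-3.2000, -0.7000, -2.1000)

F = (-3.2000, -0.7000, -2.1000)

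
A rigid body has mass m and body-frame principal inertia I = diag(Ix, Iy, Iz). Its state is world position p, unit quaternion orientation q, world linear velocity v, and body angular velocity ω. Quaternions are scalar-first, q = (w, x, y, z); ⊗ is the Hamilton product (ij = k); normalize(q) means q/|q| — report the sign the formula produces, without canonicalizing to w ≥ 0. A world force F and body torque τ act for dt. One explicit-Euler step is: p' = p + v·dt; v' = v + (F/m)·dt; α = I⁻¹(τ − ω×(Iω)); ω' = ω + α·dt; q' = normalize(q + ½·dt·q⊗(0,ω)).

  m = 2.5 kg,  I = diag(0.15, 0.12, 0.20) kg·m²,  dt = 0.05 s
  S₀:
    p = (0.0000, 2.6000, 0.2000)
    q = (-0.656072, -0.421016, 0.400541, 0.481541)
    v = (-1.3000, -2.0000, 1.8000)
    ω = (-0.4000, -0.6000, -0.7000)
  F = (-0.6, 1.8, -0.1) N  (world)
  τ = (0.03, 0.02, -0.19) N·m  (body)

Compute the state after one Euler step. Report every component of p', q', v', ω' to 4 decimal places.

p + v·dt = (-0.0650, 2.5000, 0.2900)
new velocity v' = (-1.3120, -1.9640, 1.7980)
gyro term ω×Iω = (0.0336, -0.0140, -0.0072)
angular accel α = (-0.0240, 0.2833, -0.9140)
ω + α·dt = (-0.4012, -0.5858, -0.7457)
q⊗(0,ω) = (0.4089969, 0.2709747, -0.0936844, 0.8720764)
q' = normalize(q + ½dt·q⊗(0,ω)) = (-0.6456, -0.4141, 0.3981, 0.5032)

p' = (-0.0650, 2.5000, 0.2900)
q' = (-0.6456, -0.4141, 0.3981, 0.5032)
v' = (-1.3120, -1.9640, 1.7980)
ω' = (-0.4012, -0.5858, -0.7457)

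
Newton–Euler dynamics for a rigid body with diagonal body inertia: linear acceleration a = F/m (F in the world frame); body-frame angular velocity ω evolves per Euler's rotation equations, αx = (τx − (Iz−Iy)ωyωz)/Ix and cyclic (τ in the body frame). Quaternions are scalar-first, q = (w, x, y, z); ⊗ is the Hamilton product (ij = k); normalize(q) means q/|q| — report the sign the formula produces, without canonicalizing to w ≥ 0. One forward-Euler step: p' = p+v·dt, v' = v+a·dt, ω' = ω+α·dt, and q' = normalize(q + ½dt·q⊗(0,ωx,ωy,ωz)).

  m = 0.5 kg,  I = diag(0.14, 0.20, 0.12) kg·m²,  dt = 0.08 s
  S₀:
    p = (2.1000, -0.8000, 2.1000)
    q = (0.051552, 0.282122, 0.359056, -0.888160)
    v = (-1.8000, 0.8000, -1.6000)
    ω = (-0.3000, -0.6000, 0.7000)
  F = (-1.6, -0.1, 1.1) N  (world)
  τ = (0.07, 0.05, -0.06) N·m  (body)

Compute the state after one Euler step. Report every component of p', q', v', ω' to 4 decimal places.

p' = (1.9560, -0.7360, 1.9720)
q' = (0.0884, 0.2700, 0.3603, -0.8885)
v' = (-2.0560, 0.7840, -1.4240)
ω' = (-0.2792, -0.5783, 0.6528)

a = (-3.2000, -0.2000, 2.2000)
new position p' = (1.9560, -0.7360, 1.9720)
new velocity v' = (-2.0560, 0.7840, -1.4240)
ω×(Iω) gyroscopic = (0.0336, -0.0042, 0.0108)
(τ − ω×Iω)/I = (0.2600, 0.2710, -0.5900)
ω' = ω + α·dt = (-0.2792, -0.5783, 0.6528)
q⊗(0,ω) = (0.9217822, -0.2970224, 0.0380314, -0.0254700)
q' = normalize(q + ½dt·q⊗(0,ω)) = (0.0884, 0.2700, 0.3603, -0.8885)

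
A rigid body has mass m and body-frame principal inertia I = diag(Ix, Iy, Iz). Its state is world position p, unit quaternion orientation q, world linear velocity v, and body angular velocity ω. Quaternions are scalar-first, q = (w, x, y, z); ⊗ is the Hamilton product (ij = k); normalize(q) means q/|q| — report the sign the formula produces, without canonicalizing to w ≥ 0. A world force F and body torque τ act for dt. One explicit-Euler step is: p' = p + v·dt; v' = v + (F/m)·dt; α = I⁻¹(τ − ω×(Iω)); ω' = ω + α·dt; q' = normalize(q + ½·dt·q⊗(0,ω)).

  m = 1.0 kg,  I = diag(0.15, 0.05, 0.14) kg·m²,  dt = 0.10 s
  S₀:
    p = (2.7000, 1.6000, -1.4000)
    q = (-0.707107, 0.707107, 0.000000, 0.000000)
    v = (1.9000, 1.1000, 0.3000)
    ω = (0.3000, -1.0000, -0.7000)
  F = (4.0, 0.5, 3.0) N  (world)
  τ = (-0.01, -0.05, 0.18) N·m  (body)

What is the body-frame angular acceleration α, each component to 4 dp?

α = (-0.4867, -0.9580, 1.0714)

gyro term ω×Iω = (0.0630, -0.0021, 0.0300)
(τ − ω×Iω)/I = (-0.4867, -0.9580, 1.0714)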